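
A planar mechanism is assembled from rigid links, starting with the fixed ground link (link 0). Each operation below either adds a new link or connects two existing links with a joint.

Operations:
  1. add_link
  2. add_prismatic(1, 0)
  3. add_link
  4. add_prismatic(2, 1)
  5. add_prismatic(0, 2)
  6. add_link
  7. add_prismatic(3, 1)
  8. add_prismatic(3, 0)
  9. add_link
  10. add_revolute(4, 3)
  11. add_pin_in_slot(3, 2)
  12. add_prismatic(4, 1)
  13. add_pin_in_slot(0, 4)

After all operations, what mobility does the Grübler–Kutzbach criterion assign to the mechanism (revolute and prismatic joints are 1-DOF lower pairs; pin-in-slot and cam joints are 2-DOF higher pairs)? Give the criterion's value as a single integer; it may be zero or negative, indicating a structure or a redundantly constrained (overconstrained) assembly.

link 0 = ground. State L|J1|J2 = 1|0|0
+link1  2|0|0
P(1,0) f=1→J1  2|1|0
+link2  3|1|0
P(2,1) f=1→J1  3|2|0
P(0,2) f=1→J1  3|3|0
+link3  4|3|0
P(3,1) f=1→J1  4|4|0
P(3,0) f=1→J1  4|5|0
+link4  5|5|0
R(4,3) f=1→J1  5|6|0
PS(3,2) f=2→J2  5|6|1
P(4,1) f=1→J1  5|7|1
PS(0,4) f=2→J2  5|7|2
M = 3(5−1)−2·7−2 = 12−14−2 = -4

M = -4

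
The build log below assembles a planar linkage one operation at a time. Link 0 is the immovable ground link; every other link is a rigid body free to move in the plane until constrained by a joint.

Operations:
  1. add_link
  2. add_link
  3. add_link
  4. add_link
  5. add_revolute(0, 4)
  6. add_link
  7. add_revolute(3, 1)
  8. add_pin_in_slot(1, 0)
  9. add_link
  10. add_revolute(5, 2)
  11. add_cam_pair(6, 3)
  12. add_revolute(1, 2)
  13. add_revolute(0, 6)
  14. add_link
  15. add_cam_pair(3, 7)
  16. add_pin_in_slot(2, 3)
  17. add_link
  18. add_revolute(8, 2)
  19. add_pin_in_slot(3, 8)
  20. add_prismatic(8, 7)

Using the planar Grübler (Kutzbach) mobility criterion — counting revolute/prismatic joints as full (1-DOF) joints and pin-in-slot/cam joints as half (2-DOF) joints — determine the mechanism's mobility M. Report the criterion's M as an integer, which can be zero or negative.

link 0 = ground. State L|J1|J2 = 1|0|0
+link1  2|0|0
+link2  3|0|0
+link3  4|0|0
+link4  5|0|0
R(0,4) f=1→J1  5|1|0
+link5  6|1|0
R(3,1) f=1→J1  6|2|0
PS(1,0) f=2→J2  6|2|1
+link6  7|2|1
R(5,2) f=1→J1  7|3|1
C(6,3) f=2→J2  7|3|2
R(1,2) f=1→J1  7|4|2
R(0,6) f=1→J1  7|5|2
+link7  8|5|2
C(3,7) f=2→J2  8|5|3
PS(2,3) f=2→J2  8|5|4
+link8  9|5|4
R(8,2) f=1→J1  9|6|4
PS(3,8) f=2→J2  9|6|5
P(8,7) f=1→J1  9|7|5
M = 3(9−1)−2·7−5 = 24−14−5 = 5

M = 5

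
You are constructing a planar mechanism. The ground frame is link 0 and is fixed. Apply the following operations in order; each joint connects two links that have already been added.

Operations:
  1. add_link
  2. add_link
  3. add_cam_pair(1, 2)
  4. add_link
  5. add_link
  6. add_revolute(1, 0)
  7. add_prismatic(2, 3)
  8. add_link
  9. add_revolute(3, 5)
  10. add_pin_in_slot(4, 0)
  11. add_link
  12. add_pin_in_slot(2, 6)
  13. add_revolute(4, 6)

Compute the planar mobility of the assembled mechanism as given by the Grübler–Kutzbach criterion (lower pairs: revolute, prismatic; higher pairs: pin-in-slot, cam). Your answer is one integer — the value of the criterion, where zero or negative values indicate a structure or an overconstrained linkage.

M = 7

ground; <1,0,0>
#1 <2,0,0>
#2 <3,0,0>
C:1↔2 J2 <3,0,1>
#3 <4,0,1>
#4 <5,0,1>
R:1↔0 J1 <5,1,1>
P:2↔3 J1 <5,2,1>
#5 <6,2,1>
R:3↔5 J1 <6,3,1>
PS:4↔0 J2 <6,3,2>
#6 <7,3,2>
PS:2↔6 J2 <7,3,3>
R:4↔6 J1 <7,4,3>
3×6 − 2×4 − 1×3 = 7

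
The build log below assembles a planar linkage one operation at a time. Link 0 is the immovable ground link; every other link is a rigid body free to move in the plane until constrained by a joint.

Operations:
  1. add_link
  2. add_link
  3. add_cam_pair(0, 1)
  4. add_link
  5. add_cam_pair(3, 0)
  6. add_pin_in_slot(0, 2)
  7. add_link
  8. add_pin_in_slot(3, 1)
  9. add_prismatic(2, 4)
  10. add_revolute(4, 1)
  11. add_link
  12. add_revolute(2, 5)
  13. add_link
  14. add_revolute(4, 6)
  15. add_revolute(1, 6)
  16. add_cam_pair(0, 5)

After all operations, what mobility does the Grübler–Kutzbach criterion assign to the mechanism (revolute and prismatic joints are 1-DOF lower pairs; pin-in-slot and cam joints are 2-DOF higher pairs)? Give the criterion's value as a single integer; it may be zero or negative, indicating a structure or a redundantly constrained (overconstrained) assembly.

L=1 J1=0 J2=0
add link → L=2 J1=0 J2=0
add link → L=3 J1=0 J2=0
C@0,1 dof=2 J2 → L=3 J1=0 J2=1
add link → L=4 J1=0 J2=1
C@3,0 dof=2 J2 → L=4 J1=0 J2=2
PS@0,2 dof=2 J2 → L=4 J1=0 J2=3
add link → L=5 J1=0 J2=3
PS@3,1 dof=2 J2 → L=5 J1=0 J2=4
P@2,4 dof=1 J1 → L=5 J1=1 J2=4
R@4,1 dof=1 J1 → L=5 J1=2 J2=4
add link → L=6 J1=2 J2=4
R@2,5 dof=1 J1 → L=6 J1=3 J2=4
add link → L=7 J1=3 J2=4
R@4,6 dof=1 J1 → L=7 J1=4 J2=4
R@1,6 dof=1 J1 → L=7 J1=5 J2=4
C@0,5 dof=2 J2 → L=7 J1=5 J2=5
M=3(L−1)−2J1−J2=3·6−2·5−5=3

M = 3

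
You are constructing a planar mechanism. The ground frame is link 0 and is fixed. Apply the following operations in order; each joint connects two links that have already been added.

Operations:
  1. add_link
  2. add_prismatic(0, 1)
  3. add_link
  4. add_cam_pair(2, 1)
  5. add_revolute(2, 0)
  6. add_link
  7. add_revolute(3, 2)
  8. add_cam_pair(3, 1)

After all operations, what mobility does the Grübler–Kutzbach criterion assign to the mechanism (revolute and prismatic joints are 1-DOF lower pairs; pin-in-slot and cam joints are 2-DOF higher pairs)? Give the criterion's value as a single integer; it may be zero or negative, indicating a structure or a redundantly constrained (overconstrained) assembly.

[1;0;0] (link 0 is ground)
L+ [2;0;0]
P(0,1)∈J1 [2;1;0]
L+ [3;1;0]
C(2,1)∈J2 [3;1;1]
R(2,0)∈J1 [3;2;1]
L+ [4;2;1]
R(3,2)∈J1 [4;3;1]
C(3,1)∈J2 [4;3;2]
mobility = 9 − 6 − 2 = 1

M = 1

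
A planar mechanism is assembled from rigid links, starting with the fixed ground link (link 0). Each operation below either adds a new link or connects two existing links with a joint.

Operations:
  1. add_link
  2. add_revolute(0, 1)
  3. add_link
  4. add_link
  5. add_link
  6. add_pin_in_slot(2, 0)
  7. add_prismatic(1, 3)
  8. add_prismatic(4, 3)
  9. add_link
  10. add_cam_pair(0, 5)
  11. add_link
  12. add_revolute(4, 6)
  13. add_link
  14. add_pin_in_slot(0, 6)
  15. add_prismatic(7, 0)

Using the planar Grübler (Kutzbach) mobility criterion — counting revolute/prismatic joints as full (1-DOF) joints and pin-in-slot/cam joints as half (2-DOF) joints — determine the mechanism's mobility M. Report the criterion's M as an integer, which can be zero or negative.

(L,J1,J2)=(1,0,0); link0 fixed
link1: (2,0,0)
R 0-1 [J1]: (2,1,0)
link2: (3,1,0)
link3: (4,1,0)
link4: (5,1,0)
PS 2-0 [J2]: (5,1,1)
P 1-3 [J1]: (5,2,1)
P 4-3 [J1]: (5,3,1)
link5: (6,3,1)
C 0-5 [J2]: (6,3,2)
link6: (7,3,2)
R 4-6 [J1]: (7,4,2)
link7: (8,4,2)
PS 0-6 [J2]: (8,4,3)
P 7-0 [J1]: (8,5,3)
Grübler: 3·7 − 2·5 − 3 = 8

M = 8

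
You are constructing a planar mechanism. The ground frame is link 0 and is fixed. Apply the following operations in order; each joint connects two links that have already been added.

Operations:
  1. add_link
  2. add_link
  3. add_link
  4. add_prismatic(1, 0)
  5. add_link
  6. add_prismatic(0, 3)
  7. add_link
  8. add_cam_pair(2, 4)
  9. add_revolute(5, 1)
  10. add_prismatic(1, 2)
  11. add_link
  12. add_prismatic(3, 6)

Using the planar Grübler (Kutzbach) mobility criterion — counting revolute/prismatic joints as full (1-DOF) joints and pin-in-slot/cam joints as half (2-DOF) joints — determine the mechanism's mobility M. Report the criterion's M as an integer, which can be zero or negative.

ground; <1,0,0>
#1 <2,0,0>
#2 <3,0,0>
#3 <4,0,0>
P:1↔0 J1 <4,1,0>
#4 <5,1,0>
P:0↔3 J1 <5,2,0>
#5 <6,2,0>
C:2↔4 J2 <6,2,1>
R:5↔1 J1 <6,3,1>
P:1↔2 J1 <6,4,1>
#6 <7,4,1>
P:3↔6 J1 <7,5,1>
3×6 − 2×5 − 1×1 = 7

M = 7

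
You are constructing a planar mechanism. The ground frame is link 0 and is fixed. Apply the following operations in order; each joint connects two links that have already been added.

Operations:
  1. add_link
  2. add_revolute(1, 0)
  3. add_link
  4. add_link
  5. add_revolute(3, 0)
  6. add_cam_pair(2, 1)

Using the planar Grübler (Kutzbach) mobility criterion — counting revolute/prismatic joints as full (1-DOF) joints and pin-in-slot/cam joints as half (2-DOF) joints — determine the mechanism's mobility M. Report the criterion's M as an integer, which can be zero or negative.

M = 4

ground; <1,0,0>
#1 <2,0,0>
R:1↔0 J1 <2,1,0>
#2 <3,1,0>
#3 <4,1,0>
R:3↔0 J1 <4,2,0>
C:2↔1 J2 <4,2,1>
3×3 − 2×2 − 1×1 = 4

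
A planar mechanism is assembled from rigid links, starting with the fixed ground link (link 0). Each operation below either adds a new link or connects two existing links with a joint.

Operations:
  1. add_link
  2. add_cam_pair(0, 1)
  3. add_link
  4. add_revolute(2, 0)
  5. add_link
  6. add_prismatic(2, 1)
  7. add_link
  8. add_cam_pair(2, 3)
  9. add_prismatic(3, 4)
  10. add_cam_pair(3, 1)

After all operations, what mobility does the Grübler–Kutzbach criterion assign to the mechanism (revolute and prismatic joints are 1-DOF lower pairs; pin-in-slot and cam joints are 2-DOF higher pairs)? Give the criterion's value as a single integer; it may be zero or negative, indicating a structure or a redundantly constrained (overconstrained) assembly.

M = 3

(L,J1,J2)=(1,0,0); link0 fixed
link1: (2,0,0)
C 0-1 [J2]: (2,0,1)
link2: (3,0,1)
R 2-0 [J1]: (3,1,1)
link3: (4,1,1)
P 2-1 [J1]: (4,2,1)
link4: (5,2,1)
C 2-3 [J2]: (5,2,2)
P 3-4 [J1]: (5,3,2)
C 3-1 [J2]: (5,3,3)
Grübler: 3·4 − 2·3 − 3 = 3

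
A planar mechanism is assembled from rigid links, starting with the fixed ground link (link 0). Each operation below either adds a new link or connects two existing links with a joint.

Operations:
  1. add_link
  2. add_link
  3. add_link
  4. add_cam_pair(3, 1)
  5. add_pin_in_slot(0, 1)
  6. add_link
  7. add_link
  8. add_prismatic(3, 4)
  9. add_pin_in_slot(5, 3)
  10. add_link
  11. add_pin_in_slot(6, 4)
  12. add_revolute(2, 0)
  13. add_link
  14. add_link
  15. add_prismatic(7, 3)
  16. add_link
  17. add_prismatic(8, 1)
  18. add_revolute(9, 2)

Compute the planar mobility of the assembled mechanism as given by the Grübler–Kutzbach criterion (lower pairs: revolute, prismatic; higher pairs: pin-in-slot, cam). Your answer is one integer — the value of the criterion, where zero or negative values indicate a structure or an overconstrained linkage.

(L,J1,J2)=(1,0,0); link0 fixed
link1: (2,0,0)
link2: (3,0,0)
link3: (4,0,0)
C 3-1 [J2]: (4,0,1)
PS 0-1 [J2]: (4,0,2)
link4: (5,0,2)
link5: (6,0,2)
P 3-4 [J1]: (6,1,2)
PS 5-3 [J2]: (6,1,3)
link6: (7,1,3)
PS 6-4 [J2]: (7,1,4)
R 2-0 [J1]: (7,2,4)
link7: (8,2,4)
link8: (9,2,4)
P 7-3 [J1]: (9,3,4)
link9: (10,3,4)
P 8-1 [J1]: (10,4,4)
R 9-2 [J1]: (10,5,4)
Grübler: 3·9 − 2·5 − 4 = 13

M = 13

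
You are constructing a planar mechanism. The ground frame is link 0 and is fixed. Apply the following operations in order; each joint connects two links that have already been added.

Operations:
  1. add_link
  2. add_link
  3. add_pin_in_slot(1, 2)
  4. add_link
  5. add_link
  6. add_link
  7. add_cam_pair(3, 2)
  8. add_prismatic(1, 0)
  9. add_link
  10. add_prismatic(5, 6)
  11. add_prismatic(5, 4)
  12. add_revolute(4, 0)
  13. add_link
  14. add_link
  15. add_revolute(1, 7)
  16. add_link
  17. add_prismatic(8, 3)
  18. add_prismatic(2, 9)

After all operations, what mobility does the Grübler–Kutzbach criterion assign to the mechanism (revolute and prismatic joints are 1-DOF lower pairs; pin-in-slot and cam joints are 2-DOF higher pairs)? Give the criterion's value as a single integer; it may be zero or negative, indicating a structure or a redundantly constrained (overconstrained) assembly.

[1;0;0] (link 0 is ground)
L+ [2;0;0]
L+ [3;0;0]
PS(1,2)∈J2 [3;0;1]
L+ [4;0;1]
L+ [5;0;1]
L+ [6;0;1]
C(3,2)∈J2 [6;0;2]
P(1,0)∈J1 [6;1;2]
L+ [7;1;2]
P(5,6)∈J1 [7;2;2]
P(5,4)∈J1 [7;3;2]
R(4,0)∈J1 [7;4;2]
L+ [8;4;2]
L+ [9;4;2]
R(1,7)∈J1 [9;5;2]
L+ [10;5;2]
P(8,3)∈J1 [10;6;2]
P(2,9)∈J1 [10;7;2]
mobility = 27 − 14 − 2 = 11

M = 11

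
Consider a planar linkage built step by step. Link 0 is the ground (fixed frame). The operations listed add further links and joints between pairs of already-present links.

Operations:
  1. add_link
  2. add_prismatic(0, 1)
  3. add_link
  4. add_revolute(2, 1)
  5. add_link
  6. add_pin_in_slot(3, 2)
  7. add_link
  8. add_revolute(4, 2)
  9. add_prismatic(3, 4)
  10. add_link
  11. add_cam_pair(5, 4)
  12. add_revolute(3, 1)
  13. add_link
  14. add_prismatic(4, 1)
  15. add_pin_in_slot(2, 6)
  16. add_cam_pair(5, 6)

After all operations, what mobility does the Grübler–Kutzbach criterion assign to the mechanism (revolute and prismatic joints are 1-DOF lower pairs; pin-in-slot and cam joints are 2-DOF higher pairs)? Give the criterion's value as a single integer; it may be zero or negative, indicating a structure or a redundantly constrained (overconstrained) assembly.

[1;0;0] (link 0 is ground)
L+ [2;0;0]
P(0,1)∈J1 [2;1;0]
L+ [3;1;0]
R(2,1)∈J1 [3;2;0]
L+ [4;2;0]
PS(3,2)∈J2 [4;2;1]
L+ [5;2;1]
R(4,2)∈J1 [5;3;1]
P(3,4)∈J1 [5;4;1]
L+ [6;4;1]
C(5,4)∈J2 [6;4;2]
R(3,1)∈J1 [6;5;2]
L+ [7;5;2]
P(4,1)∈J1 [7;6;2]
PS(2,6)∈J2 [7;6;3]
C(5,6)∈J2 [7;6;4]
mobility = 18 − 12 − 4 = 2

M = 2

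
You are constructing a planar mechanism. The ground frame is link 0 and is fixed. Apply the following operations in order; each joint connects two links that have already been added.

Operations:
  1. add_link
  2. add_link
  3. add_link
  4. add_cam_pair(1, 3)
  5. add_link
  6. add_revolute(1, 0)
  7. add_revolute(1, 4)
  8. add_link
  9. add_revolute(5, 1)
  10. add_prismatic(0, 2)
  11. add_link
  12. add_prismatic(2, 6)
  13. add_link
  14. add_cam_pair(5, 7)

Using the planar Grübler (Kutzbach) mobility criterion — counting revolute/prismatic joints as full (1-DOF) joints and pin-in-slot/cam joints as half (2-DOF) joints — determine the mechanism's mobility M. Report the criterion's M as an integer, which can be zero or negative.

(L,J1,J2)=(1,0,0); link0 fixed
link1: (2,0,0)
link2: (3,0,0)
link3: (4,0,0)
C 1-3 [J2]: (4,0,1)
link4: (5,0,1)
R 1-0 [J1]: (5,1,1)
R 1-4 [J1]: (5,2,1)
link5: (6,2,1)
R 5-1 [J1]: (6,3,1)
P 0-2 [J1]: (6,4,1)
link6: (7,4,1)
P 2-6 [J1]: (7,5,1)
link7: (8,5,1)
C 5-7 [J2]: (8,5,2)
Grübler: 3·7 − 2·5 − 2 = 9

M = 9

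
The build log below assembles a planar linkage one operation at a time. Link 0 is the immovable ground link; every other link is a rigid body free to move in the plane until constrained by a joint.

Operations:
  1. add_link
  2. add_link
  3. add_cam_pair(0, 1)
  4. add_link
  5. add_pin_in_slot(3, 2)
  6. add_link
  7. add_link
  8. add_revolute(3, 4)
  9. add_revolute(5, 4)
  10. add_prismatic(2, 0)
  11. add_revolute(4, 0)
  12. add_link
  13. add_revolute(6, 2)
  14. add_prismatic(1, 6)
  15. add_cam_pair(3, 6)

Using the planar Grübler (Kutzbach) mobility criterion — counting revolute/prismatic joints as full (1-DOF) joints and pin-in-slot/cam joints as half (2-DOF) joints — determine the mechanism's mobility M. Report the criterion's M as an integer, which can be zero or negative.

M = 3

ground; <1,0,0>
#1 <2,0,0>
#2 <3,0,0>
C:0↔1 J2 <3,0,1>
#3 <4,0,1>
PS:3↔2 J2 <4,0,2>
#4 <5,0,2>
#5 <6,0,2>
R:3↔4 J1 <6,1,2>
R:5↔4 J1 <6,2,2>
P:2↔0 J1 <6,3,2>
R:4↔0 J1 <6,4,2>
#6 <7,4,2>
R:6↔2 J1 <7,5,2>
P:1↔6 J1 <7,6,2>
C:3↔6 J2 <7,6,3>
3×6 − 2×6 − 1×3 = 3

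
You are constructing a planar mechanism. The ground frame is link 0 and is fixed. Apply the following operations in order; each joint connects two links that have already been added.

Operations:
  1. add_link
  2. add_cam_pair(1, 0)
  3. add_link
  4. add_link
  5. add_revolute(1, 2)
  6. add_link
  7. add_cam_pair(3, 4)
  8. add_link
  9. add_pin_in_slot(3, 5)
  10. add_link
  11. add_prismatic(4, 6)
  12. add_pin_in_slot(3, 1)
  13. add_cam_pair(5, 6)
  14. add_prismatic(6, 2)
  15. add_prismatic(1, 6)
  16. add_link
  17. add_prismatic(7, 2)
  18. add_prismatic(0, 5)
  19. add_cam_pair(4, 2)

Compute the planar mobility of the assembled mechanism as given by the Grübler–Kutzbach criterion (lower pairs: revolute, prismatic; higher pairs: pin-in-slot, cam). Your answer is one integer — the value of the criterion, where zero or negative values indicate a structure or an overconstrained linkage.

M = 3

[1;0;0] (link 0 is ground)
L+ [2;0;0]
C(1,0)∈J2 [2;0;1]
L+ [3;0;1]
L+ [4;0;1]
R(1,2)∈J1 [4;1;1]
L+ [5;1;1]
C(3,4)∈J2 [5;1;2]
L+ [6;1;2]
PS(3,5)∈J2 [6;1;3]
L+ [7;1;3]
P(4,6)∈J1 [7;2;3]
PS(3,1)∈J2 [7;2;4]
C(5,6)∈J2 [7;2;5]
P(6,2)∈J1 [7;3;5]
P(1,6)∈J1 [7;4;5]
L+ [8;4;5]
P(7,2)∈J1 [8;5;5]
P(0,5)∈J1 [8;6;5]
C(4,2)∈J2 [8;6;6]
mobility = 21 − 12 − 6 = 3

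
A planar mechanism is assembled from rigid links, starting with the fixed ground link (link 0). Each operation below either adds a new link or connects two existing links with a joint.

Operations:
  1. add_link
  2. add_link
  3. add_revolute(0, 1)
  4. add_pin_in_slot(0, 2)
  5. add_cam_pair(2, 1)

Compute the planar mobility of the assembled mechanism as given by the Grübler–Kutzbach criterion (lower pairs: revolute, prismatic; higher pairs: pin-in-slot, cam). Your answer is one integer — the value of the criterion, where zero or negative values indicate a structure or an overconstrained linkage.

ground; <1,0,0>
#1 <2,0,0>
#2 <3,0,0>
R:0↔1 J1 <3,1,0>
PS:0↔2 J2 <3,1,1>
C:2↔1 J2 <3,1,2>
3×2 − 2×1 − 1×2 = 2

M = 2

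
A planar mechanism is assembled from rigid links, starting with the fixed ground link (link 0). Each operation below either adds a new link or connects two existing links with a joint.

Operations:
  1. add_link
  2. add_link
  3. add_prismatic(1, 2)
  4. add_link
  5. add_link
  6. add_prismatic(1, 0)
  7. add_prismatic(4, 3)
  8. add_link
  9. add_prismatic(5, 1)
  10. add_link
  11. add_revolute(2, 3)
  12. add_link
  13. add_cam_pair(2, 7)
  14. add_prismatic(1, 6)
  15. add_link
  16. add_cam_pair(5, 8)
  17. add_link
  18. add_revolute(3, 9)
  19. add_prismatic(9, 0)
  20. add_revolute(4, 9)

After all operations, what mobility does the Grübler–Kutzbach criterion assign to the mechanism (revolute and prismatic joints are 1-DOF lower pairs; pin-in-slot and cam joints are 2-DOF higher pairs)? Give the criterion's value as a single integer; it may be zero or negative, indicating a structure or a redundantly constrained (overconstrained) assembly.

M = 7

[1;0;0] (link 0 is ground)
L+ [2;0;0]
L+ [3;0;0]
P(1,2)∈J1 [3;1;0]
L+ [4;1;0]
L+ [5;1;0]
P(1,0)∈J1 [5;2;0]
P(4,3)∈J1 [5;3;0]
L+ [6;3;0]
P(5,1)∈J1 [6;4;0]
L+ [7;4;0]
R(2,3)∈J1 [7;5;0]
L+ [8;5;0]
C(2,7)∈J2 [8;5;1]
P(1,6)∈J1 [8;6;1]
L+ [9;6;1]
C(5,8)∈J2 [9;6;2]
L+ [10;6;2]
R(3,9)∈J1 [10;7;2]
P(9,0)∈J1 [10;8;2]
R(4,9)∈J1 [10;9;2]
mobility = 27 − 18 − 2 = 7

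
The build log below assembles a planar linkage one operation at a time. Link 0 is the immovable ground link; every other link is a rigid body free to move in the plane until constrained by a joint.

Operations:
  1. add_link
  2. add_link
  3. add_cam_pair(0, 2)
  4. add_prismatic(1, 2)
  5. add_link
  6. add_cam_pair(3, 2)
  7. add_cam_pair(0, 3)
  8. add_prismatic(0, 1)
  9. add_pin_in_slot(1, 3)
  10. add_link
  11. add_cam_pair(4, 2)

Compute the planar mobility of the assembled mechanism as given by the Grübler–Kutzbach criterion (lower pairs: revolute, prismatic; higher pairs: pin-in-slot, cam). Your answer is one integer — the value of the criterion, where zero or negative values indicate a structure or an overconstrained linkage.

M = 3

[1;0;0] (link 0 is ground)
L+ [2;0;0]
L+ [3;0;0]
C(0,2)∈J2 [3;0;1]
P(1,2)∈J1 [3;1;1]
L+ [4;1;1]
C(3,2)∈J2 [4;1;2]
C(0,3)∈J2 [4;1;3]
P(0,1)∈J1 [4;2;3]
PS(1,3)∈J2 [4;2;4]
L+ [5;2;4]
C(4,2)∈J2 [5;2;5]
mobility = 12 − 4 − 5 = 3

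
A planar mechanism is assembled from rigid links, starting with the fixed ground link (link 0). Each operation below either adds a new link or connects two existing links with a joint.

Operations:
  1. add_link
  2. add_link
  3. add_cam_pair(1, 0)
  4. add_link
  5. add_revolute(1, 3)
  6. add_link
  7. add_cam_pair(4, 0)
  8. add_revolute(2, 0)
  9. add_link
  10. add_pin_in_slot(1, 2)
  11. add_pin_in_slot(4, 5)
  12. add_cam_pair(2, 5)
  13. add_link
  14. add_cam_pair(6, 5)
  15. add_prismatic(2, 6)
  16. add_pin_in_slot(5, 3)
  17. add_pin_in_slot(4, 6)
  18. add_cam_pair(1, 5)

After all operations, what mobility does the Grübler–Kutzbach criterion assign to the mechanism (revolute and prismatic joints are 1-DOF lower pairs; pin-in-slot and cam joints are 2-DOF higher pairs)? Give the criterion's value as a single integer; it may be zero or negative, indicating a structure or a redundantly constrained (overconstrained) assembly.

ground; <1,0,0>
#1 <2,0,0>
#2 <3,0,0>
C:1↔0 J2 <3,0,1>
#3 <4,0,1>
R:1↔3 J1 <4,1,1>
#4 <5,1,1>
C:4↔0 J2 <5,1,2>
R:2↔0 J1 <5,2,2>
#5 <6,2,2>
PS:1↔2 J2 <6,2,3>
PS:4↔5 J2 <6,2,4>
C:2↔5 J2 <6,2,5>
#6 <7,2,5>
C:6↔5 J2 <7,2,6>
P:2↔6 J1 <7,3,6>
PS:5↔3 J2 <7,3,7>
PS:4↔6 J2 <7,3,8>
C:1↔5 J2 <7,3,9>
3×6 − 2×3 − 1×9 = 3

M = 3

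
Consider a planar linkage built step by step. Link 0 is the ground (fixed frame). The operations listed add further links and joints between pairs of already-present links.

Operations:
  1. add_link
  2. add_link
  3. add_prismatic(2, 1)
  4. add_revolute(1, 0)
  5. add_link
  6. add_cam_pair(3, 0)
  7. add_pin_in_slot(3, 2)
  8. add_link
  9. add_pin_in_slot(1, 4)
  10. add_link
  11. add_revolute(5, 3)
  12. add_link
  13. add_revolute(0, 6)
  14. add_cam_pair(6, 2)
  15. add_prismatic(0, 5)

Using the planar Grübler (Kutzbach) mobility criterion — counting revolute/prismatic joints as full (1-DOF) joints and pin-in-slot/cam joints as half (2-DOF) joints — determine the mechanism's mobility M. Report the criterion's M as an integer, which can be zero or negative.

[1;0;0] (link 0 is ground)
L+ [2;0;0]
L+ [3;0;0]
P(2,1)∈J1 [3;1;0]
R(1,0)∈J1 [3;2;0]
L+ [4;2;0]
C(3,0)∈J2 [4;2;1]
PS(3,2)∈J2 [4;2;2]
L+ [5;2;2]
PS(1,4)∈J2 [5;2;3]
L+ [6;2;3]
R(5,3)∈J1 [6;3;3]
L+ [7;3;3]
R(0,6)∈J1 [7;4;3]
C(6,2)∈J2 [7;4;4]
P(0,5)∈J1 [7;5;4]
mobility = 18 − 10 − 4 = 4

M = 4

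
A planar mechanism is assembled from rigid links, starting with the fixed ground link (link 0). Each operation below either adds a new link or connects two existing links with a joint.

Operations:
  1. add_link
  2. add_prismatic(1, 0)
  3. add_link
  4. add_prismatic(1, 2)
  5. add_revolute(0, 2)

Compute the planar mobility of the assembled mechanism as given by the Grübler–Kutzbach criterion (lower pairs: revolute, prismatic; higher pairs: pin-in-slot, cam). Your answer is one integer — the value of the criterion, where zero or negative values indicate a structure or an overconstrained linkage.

L=1 J1=0 J2=0
add link → L=2 J1=0 J2=0
P@1,0 dof=1 J1 → L=2 J1=1 J2=0
add link → L=3 J1=1 J2=0
P@1,2 dof=1 J1 → L=3 J1=2 J2=0
R@0,2 dof=1 J1 → L=3 J1=3 J2=0
M=3(L−1)−2J1−J2=3·2−2·3−0=0

M = 0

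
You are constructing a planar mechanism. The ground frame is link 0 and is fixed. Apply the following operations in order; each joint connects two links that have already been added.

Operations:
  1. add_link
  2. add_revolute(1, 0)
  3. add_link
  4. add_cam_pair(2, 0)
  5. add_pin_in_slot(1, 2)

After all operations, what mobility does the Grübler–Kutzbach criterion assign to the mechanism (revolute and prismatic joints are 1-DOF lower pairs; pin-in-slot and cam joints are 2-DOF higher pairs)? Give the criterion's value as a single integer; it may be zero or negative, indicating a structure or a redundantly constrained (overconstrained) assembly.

M = 2

L=1 J1=0 J2=0
add link → L=2 J1=0 J2=0
R@1,0 dof=1 J1 → L=2 J1=1 J2=0
add link → L=3 J1=1 J2=0
C@2,0 dof=2 J2 → L=3 J1=1 J2=1
PS@1,2 dof=2 J2 → L=3 J1=1 J2=2
M=3(L−1)−2J1−J2=3·2−2·1−2=2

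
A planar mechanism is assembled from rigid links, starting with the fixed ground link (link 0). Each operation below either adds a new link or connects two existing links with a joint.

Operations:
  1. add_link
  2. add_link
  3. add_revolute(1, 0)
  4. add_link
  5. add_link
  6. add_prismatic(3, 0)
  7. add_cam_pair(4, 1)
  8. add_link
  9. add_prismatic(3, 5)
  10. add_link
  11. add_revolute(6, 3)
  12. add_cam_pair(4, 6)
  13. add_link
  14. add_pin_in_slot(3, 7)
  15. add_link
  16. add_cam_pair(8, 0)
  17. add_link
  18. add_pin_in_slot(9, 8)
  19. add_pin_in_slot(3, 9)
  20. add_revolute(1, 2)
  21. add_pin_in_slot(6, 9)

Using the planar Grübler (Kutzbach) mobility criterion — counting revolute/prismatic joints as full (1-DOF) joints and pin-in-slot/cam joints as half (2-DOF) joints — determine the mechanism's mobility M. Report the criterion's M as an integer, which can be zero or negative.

(L,J1,J2)=(1,0,0); link0 fixed
link1: (2,0,0)
link2: (3,0,0)
R 1-0 [J1]: (3,1,0)
link3: (4,1,0)
link4: (5,1,0)
P 3-0 [J1]: (5,2,0)
C 4-1 [J2]: (5,2,1)
link5: (6,2,1)
P 3-5 [J1]: (6,3,1)
link6: (7,3,1)
R 6-3 [J1]: (7,4,1)
C 4-6 [J2]: (7,4,2)
link7: (8,4,2)
PS 3-7 [J2]: (8,4,3)
link8: (9,4,3)
C 8-0 [J2]: (9,4,4)
link9: (10,4,4)
PS 9-8 [J2]: (10,4,5)
PS 3-9 [J2]: (10,4,6)
R 1-2 [J1]: (10,5,6)
PS 6-9 [J2]: (10,5,7)
Grübler: 3·9 − 2·5 − 7 = 10

M = 10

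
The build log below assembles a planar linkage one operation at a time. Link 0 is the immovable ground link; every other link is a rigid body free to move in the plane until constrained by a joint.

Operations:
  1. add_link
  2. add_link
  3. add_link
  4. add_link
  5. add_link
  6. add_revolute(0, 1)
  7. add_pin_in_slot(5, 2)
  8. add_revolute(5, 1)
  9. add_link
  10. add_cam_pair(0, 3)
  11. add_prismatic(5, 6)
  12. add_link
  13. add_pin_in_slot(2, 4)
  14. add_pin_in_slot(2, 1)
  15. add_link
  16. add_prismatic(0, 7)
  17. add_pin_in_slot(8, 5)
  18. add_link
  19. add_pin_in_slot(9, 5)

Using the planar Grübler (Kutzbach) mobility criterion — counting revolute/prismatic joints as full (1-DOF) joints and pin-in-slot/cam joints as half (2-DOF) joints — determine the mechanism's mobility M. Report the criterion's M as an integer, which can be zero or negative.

M = 13

(L,J1,J2)=(1,0,0); link0 fixed
link1: (2,0,0)
link2: (3,0,0)
link3: (4,0,0)
link4: (5,0,0)
link5: (6,0,0)
R 0-1 [J1]: (6,1,0)
PS 5-2 [J2]: (6,1,1)
R 5-1 [J1]: (6,2,1)
link6: (7,2,1)
C 0-3 [J2]: (7,2,2)
P 5-6 [J1]: (7,3,2)
link7: (8,3,2)
PS 2-4 [J2]: (8,3,3)
PS 2-1 [J2]: (8,3,4)
link8: (9,3,4)
P 0-7 [J1]: (9,4,4)
PS 8-5 [J2]: (9,4,5)
link9: (10,4,5)
PS 9-5 [J2]: (10,4,6)
Grübler: 3·9 − 2·4 − 6 = 13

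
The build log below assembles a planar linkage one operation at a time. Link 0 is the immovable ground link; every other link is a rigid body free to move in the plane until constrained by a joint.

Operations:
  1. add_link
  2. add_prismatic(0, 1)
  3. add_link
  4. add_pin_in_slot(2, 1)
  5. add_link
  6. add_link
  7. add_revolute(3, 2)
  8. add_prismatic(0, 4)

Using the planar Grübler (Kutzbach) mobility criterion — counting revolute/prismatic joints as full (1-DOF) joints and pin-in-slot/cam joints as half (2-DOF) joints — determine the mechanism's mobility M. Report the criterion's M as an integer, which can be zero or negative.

M = 5

(L,J1,J2)=(1,0,0); link0 fixed
link1: (2,0,0)
P 0-1 [J1]: (2,1,0)
link2: (3,1,0)
PS 2-1 [J2]: (3,1,1)
link3: (4,1,1)
link4: (5,1,1)
R 3-2 [J1]: (5,2,1)
P 0-4 [J1]: (5,3,1)
Grübler: 3·4 − 2·3 − 1 = 5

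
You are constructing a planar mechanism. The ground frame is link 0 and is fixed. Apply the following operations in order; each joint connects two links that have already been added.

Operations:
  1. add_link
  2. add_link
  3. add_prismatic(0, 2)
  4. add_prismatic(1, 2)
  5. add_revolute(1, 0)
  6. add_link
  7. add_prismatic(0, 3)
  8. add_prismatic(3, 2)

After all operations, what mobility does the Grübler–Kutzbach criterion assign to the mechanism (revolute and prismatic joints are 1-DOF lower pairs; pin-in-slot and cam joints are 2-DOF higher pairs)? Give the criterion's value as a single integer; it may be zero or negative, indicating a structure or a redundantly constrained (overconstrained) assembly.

M = -1

(L,J1,J2)=(1,0,0); link0 fixed
link1: (2,0,0)
link2: (3,0,0)
P 0-2 [J1]: (3,1,0)
P 1-2 [J1]: (3,2,0)
R 1-0 [J1]: (3,3,0)
link3: (4,3,0)
P 0-3 [J1]: (4,4,0)
P 3-2 [J1]: (4,5,0)
Grübler: 3·3 − 2·5 − 0 = -1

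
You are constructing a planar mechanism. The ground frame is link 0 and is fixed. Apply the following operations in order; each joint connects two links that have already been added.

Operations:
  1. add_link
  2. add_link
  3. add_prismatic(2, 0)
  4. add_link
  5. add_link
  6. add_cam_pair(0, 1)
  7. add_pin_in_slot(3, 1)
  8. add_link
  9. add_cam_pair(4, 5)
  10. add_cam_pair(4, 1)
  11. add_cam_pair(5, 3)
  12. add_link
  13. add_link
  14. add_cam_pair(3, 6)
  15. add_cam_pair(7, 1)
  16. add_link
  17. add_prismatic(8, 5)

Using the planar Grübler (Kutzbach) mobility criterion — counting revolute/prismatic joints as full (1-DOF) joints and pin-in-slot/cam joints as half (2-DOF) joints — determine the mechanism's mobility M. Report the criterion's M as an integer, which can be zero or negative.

ground; <1,0,0>
#1 <2,0,0>
#2 <3,0,0>
P:2↔0 J1 <3,1,0>
#3 <4,1,0>
#4 <5,1,0>
C:0↔1 J2 <5,1,1>
PS:3↔1 J2 <5,1,2>
#5 <6,1,2>
C:4↔5 J2 <6,1,3>
C:4↔1 J2 <6,1,4>
C:5↔3 J2 <6,1,5>
#6 <7,1,5>
#7 <8,1,5>
C:3↔6 J2 <8,1,6>
C:7↔1 J2 <8,1,7>
#8 <9,1,7>
P:8↔5 J1 <9,2,7>
3×8 − 2×2 − 1×7 = 13

M = 13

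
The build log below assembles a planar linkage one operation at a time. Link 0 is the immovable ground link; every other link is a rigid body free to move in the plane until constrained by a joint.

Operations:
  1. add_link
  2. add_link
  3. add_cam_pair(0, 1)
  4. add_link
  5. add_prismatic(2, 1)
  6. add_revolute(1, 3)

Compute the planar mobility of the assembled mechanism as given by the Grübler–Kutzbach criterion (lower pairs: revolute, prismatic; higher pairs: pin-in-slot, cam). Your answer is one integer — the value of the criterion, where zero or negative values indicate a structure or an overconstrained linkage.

L=1 J1=0 J2=0
add link → L=2 J1=0 J2=0
add link → L=3 J1=0 J2=0
C@0,1 dof=2 J2 → L=3 J1=0 J2=1
add link → L=4 J1=0 J2=1
P@2,1 dof=1 J1 → L=4 J1=1 J2=1
R@1,3 dof=1 J1 → L=4 J1=2 J2=1
M=3(L−1)−2J1−J2=3·3−2·2−1=4

M = 4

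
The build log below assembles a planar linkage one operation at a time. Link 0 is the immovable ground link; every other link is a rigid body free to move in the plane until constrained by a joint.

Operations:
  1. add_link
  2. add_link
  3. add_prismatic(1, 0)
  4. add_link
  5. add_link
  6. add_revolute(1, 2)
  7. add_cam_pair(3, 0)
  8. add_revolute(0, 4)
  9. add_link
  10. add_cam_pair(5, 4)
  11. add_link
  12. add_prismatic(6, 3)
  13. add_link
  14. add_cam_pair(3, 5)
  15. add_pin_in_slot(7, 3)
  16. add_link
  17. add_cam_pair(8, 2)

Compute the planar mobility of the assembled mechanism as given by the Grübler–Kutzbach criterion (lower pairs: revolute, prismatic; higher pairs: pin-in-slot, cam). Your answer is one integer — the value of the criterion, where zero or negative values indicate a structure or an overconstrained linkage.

M = 11

[1;0;0] (link 0 is ground)
L+ [2;0;0]
L+ [3;0;0]
P(1,0)∈J1 [3;1;0]
L+ [4;1;0]
L+ [5;1;0]
R(1,2)∈J1 [5;2;0]
C(3,0)∈J2 [5;2;1]
R(0,4)∈J1 [5;3;1]
L+ [6;3;1]
C(5,4)∈J2 [6;3;2]
L+ [7;3;2]
P(6,3)∈J1 [7;4;2]
L+ [8;4;2]
C(3,5)∈J2 [8;4;3]
PS(7,3)∈J2 [8;4;4]
L+ [9;4;4]
C(8,2)∈J2 [9;4;5]
mobility = 24 − 8 − 5 = 11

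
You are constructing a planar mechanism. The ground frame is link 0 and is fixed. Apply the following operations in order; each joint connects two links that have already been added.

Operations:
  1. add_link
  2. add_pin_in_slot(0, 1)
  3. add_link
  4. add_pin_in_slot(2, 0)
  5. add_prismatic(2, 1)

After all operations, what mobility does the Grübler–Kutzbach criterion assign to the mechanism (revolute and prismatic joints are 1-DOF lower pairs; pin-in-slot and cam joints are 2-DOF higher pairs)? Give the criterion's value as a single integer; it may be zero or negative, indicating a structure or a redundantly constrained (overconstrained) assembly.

M = 2

link 0 = ground. State L|J1|J2 = 1|0|0
+link1  2|0|0
PS(0,1) f=2→J2  2|0|1
+link2  3|0|1
PS(2,0) f=2→J2  3|0|2
P(2,1) f=1→J1  3|1|2
M = 3(3−1)−2·1−2 = 6−2−2 = 2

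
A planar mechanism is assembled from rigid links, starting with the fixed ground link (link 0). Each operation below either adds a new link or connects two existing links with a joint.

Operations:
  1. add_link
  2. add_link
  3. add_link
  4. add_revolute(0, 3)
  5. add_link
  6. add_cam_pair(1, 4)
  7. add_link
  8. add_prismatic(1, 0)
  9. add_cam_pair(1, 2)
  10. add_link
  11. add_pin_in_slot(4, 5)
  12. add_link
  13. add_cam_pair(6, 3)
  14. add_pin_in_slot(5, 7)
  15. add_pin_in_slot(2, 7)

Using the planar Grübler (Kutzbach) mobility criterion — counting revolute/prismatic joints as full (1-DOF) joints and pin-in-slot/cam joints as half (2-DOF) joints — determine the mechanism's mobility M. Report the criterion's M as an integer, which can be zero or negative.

L=1 J1=0 J2=0
add link → L=2 J1=0 J2=0
add link → L=3 J1=0 J2=0
add link → L=4 J1=0 J2=0
R@0,3 dof=1 J1 → L=4 J1=1 J2=0
add link → L=5 J1=1 J2=0
C@1,4 dof=2 J2 → L=5 J1=1 J2=1
add link → L=6 J1=1 J2=1
P@1,0 dof=1 J1 → L=6 J1=2 J2=1
C@1,2 dof=2 J2 → L=6 J1=2 J2=2
add link → L=7 J1=2 J2=2
PS@4,5 dof=2 J2 → L=7 J1=2 J2=3
add link → L=8 J1=2 J2=3
C@6,3 dof=2 J2 → L=8 J1=2 J2=4
PS@5,7 dof=2 J2 → L=8 J1=2 J2=5
PS@2,7 dof=2 J2 → L=8 J1=2 J2=6
M=3(L−1)−2J1−J2=3·7−2·2−6=11

M = 11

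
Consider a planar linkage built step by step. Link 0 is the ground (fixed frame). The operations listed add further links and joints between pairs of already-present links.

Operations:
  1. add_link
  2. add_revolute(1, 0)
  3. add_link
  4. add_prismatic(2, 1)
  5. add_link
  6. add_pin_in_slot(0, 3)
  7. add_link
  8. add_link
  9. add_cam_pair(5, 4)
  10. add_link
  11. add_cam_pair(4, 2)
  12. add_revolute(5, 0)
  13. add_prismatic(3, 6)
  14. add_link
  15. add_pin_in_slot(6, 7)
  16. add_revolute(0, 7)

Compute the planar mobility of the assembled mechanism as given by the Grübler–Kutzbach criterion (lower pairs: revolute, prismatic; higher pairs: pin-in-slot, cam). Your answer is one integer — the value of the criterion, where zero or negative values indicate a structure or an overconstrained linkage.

(L,J1,J2)=(1,0,0); link0 fixed
link1: (2,0,0)
R 1-0 [J1]: (2,1,0)
link2: (3,1,0)
P 2-1 [J1]: (3,2,0)
link3: (4,2,0)
PS 0-3 [J2]: (4,2,1)
link4: (5,2,1)
link5: (6,2,1)
C 5-4 [J2]: (6,2,2)
link6: (7,2,2)
C 4-2 [J2]: (7,2,3)
R 5-0 [J1]: (7,3,3)
P 3-6 [J1]: (7,4,3)
link7: (8,4,3)
PS 6-7 [J2]: (8,4,4)
R 0-7 [J1]: (8,5,4)
Grübler: 3·7 − 2·5 − 4 = 7

M = 7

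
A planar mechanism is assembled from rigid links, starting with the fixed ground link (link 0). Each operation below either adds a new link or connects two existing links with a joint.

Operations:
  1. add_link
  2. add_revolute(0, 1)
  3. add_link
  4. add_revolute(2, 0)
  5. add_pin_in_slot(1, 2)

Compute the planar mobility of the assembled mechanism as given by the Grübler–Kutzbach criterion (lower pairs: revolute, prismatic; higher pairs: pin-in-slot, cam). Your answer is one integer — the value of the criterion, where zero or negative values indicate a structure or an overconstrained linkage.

L=1 J1=0 J2=0
add link → L=2 J1=0 J2=0
R@0,1 dof=1 J1 → L=2 J1=1 J2=0
add link → L=3 J1=1 J2=0
R@2,0 dof=1 J1 → L=3 J1=2 J2=0
PS@1,2 dof=2 J2 → L=3 J1=2 J2=1
M=3(L−1)−2J1−J2=3·2−2·2−1=1

M = 1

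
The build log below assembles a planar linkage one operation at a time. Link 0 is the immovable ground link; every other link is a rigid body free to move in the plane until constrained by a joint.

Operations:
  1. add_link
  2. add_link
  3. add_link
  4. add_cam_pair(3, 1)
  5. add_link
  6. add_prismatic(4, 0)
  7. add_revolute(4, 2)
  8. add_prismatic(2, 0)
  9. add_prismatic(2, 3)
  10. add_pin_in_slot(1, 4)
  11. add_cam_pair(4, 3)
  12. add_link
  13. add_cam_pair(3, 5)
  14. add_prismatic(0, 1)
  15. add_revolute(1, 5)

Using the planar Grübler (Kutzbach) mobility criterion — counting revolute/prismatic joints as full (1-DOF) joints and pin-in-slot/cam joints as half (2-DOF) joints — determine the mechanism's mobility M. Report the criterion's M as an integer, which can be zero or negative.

M = -1

(L,J1,J2)=(1,0,0); link0 fixed
link1: (2,0,0)
link2: (3,0,0)
link3: (4,0,0)
C 3-1 [J2]: (4,0,1)
link4: (5,0,1)
P 4-0 [J1]: (5,1,1)
R 4-2 [J1]: (5,2,1)
P 2-0 [J1]: (5,3,1)
P 2-3 [J1]: (5,4,1)
PS 1-4 [J2]: (5,4,2)
C 4-3 [J2]: (5,4,3)
link5: (6,4,3)
C 3-5 [J2]: (6,4,4)
P 0-1 [J1]: (6,5,4)
R 1-5 [J1]: (6,6,4)
Grübler: 3·5 − 2·6 − 4 = -1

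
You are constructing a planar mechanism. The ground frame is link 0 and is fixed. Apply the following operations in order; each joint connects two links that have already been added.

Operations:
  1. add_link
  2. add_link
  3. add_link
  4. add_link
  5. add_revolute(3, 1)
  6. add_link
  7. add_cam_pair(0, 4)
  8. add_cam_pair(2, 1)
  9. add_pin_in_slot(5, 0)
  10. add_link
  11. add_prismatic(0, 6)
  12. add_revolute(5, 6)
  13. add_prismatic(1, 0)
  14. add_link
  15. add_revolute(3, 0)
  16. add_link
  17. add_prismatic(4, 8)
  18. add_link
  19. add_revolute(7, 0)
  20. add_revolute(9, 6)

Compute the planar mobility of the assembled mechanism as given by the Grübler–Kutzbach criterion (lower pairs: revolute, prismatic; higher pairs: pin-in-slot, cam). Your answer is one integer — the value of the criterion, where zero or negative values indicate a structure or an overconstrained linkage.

ground; <1,0,0>
#1 <2,0,0>
#2 <3,0,0>
#3 <4,0,0>
#4 <5,0,0>
R:3↔1 J1 <5,1,0>
#5 <6,1,0>
C:0↔4 J2 <6,1,1>
C:2↔1 J2 <6,1,2>
PS:5↔0 J2 <6,1,3>
#6 <7,1,3>
P:0↔6 J1 <7,2,3>
R:5↔6 J1 <7,3,3>
P:1↔0 J1 <7,4,3>
#7 <8,4,3>
R:3↔0 J1 <8,5,3>
#8 <9,5,3>
P:4↔8 J1 <9,6,3>
#9 <10,6,3>
R:7↔0 J1 <10,7,3>
R:9↔6 J1 <10,8,3>
3×9 − 2×8 − 1×3 = 8

M = 8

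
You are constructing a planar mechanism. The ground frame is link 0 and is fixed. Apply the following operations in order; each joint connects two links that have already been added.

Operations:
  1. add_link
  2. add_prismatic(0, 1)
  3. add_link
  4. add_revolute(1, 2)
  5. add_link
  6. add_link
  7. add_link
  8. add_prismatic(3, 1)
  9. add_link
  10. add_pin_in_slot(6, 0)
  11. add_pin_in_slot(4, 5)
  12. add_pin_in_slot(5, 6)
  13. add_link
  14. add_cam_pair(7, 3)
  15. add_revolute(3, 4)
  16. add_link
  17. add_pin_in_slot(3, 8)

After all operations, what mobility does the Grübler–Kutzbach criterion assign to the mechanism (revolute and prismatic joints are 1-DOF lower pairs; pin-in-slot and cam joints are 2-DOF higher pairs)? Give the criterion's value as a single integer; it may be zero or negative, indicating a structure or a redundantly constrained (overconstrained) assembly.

M = 11

L=1 J1=0 J2=0
add link → L=2 J1=0 J2=0
P@0,1 dof=1 J1 → L=2 J1=1 J2=0
add link → L=3 J1=1 J2=0
R@1,2 dof=1 J1 → L=3 J1=2 J2=0
add link → L=4 J1=2 J2=0
add link → L=5 J1=2 J2=0
add link → L=6 J1=2 J2=0
P@3,1 dof=1 J1 → L=6 J1=3 J2=0
add link → L=7 J1=3 J2=0
PS@6,0 dof=2 J2 → L=7 J1=3 J2=1
PS@4,5 dof=2 J2 → L=7 J1=3 J2=2
PS@5,6 dof=2 J2 → L=7 J1=3 J2=3
add link → L=8 J1=3 J2=3
C@7,3 dof=2 J2 → L=8 J1=3 J2=4
R@3,4 dof=1 J1 → L=8 J1=4 J2=4
add link → L=9 J1=4 J2=4
PS@3,8 dof=2 J2 → L=9 J1=4 J2=5
M=3(L−1)−2J1−J2=3·8−2·4−5=11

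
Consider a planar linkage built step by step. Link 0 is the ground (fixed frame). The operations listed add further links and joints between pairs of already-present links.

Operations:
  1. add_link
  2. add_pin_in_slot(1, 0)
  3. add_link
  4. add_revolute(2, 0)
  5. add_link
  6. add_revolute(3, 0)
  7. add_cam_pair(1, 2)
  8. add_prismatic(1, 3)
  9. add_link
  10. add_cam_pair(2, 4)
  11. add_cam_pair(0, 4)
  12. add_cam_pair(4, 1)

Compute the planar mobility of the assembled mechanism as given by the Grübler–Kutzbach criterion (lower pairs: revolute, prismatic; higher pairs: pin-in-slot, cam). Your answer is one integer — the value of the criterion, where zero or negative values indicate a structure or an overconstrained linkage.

[1;0;0] (link 0 is ground)
L+ [2;0;0]
PS(1,0)∈J2 [2;0;1]
L+ [3;0;1]
R(2,0)∈J1 [3;1;1]
L+ [4;1;1]
R(3,0)∈J1 [4;2;1]
C(1,2)∈J2 [4;2;2]
P(1,3)∈J1 [4;3;2]
L+ [5;3;2]
C(2,4)∈J2 [5;3;3]
C(0,4)∈J2 [5;3;4]
C(4,1)∈J2 [5;3;5]
mobility = 12 − 6 − 5 = 1

M = 1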